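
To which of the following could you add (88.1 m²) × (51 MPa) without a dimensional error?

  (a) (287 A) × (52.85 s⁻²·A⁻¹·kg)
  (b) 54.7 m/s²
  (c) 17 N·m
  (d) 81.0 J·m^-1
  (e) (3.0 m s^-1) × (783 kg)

(d)

Reference: [m²] · [kg·m⁻¹·s⁻²] = kg·m·s⁻².
Each option:
  (a) [A] · [kg·s⁻²·A⁻¹] = kg·s⁻²
  (b) m·s⁻²
  (c) N·m = kg·m·s⁻²·m = kg·m²·s⁻²
  (d) J·m⁻¹ = N·m·m⁻¹ = kg·m·s⁻²  ← same
  (e) [m·s⁻¹] · [kg] = kg·m·s⁻¹
Only (d) matches kg·m·s⁻².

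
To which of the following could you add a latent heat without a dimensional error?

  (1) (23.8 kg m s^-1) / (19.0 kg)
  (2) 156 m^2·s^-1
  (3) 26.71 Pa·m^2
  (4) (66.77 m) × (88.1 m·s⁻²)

(4)

Reference: [latent heat] = m²·s⁻².
Each option:
  (1) [kg·m·s⁻¹] / [kg] = m·s⁻¹
  (2) m²·s⁻¹
  (3) Pa·m² = N·m⁻²·m² = kg·m·s⁻²
  (4) [m] · [m·s⁻²] = m²·s⁻²  ← same
Only (4) matches m²·s⁻².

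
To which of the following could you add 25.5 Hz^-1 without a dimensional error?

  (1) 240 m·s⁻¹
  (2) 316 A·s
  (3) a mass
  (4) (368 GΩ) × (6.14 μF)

Reference: Hz⁻¹ = (s⁻¹)⁻¹ = s.
Each option:
  (1) m·s⁻¹
  (2) A·s = s·A
  (3) [mass] = kg
  (4) [kg·m²·s⁻³·A⁻²] · [kg⁻¹·m⁻²·s⁴·A²] = s  ← same
Only (4) matches s.

(4)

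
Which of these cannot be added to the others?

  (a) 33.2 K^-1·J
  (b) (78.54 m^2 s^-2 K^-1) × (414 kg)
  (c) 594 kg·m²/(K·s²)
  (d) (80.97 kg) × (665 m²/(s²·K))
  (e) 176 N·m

(e)

Reduce each to base SI dimensions:
  (a) J·K⁻¹ = N·m·K⁻¹ = kg·m²·s⁻²·K⁻¹
  (b) [m²·s⁻²·K⁻¹] · [kg] = kg·m²·s⁻²·K⁻¹
  (c) kg·m²·s⁻²·K⁻¹
  (d) [kg] · [m²·s⁻²·K⁻¹] = kg·m²·s⁻²·K⁻¹
  (e) N·m = kg·m·s⁻²·m = kg·m²·s⁻²
All reduce to kg·m²·s⁻²·K⁻¹ except (e), which is kg·m²·s⁻².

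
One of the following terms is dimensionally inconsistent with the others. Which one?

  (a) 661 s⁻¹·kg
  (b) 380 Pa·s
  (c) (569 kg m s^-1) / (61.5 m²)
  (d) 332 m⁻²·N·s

(a)

Dimensions:
  (a) kg·s⁻¹
  (b) Pa·s = N·m⁻²·s = kg·m⁻¹·s⁻¹
  (c) [kg·m·s⁻¹] / [m²] = kg·m⁻¹·s⁻¹
  (d) N·s·m⁻² = kg·m·s⁻²·s·m⁻² = kg·m⁻¹·s⁻¹
All reduce to kg·m⁻¹·s⁻¹ except (a), which is kg·s⁻¹.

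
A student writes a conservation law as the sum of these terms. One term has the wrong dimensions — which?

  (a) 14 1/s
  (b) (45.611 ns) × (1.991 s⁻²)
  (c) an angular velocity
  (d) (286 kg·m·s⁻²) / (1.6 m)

(d)

Reduce each to base SI dimensions:
  (a) s⁻¹
  (b) [s] · [s⁻²] = s⁻¹
  (c) [angular velocity] = s⁻¹
  (d) [kg·m·s⁻²] / [m] = kg·s⁻²
All reduce to s⁻¹ except (d), which is kg·s⁻².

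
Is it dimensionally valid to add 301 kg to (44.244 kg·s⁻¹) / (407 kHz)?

Work out the base dimensions of each:
  301 kg:  kg
  (44.244 kg·s⁻¹) / (407 kHz):  [kg·s⁻¹] / [s⁻¹] = kg
Both are kg, so they have the same dimensions and can be added.

Yes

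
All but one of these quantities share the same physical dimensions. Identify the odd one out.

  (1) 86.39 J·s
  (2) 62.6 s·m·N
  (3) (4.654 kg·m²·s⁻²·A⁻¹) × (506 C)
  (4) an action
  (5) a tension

(5)

In SI base units:
  (1) J·s = N·m·s = kg·m²·s⁻¹
  (2) N·m·s = kg·m·s⁻²·m·s = kg·m²·s⁻¹
  (3) [kg·m²·s⁻²·A⁻¹] · [s·A] = kg·m²·s⁻¹
  (4) [action] = kg·m²·s⁻¹
  (5) [tension] = kg·m·s⁻²
All reduce to kg·m²·s⁻¹ except (5), which is kg·m·s⁻².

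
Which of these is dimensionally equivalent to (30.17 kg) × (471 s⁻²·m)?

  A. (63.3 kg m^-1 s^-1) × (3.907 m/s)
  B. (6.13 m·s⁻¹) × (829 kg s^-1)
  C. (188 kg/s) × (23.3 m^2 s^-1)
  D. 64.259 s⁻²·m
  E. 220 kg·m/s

B.

Reference: [kg] · [m·s⁻²] = kg·m·s⁻².
Each option:
  A. [kg·m⁻¹·s⁻¹] · [m·s⁻¹] = kg·s⁻²
  B. [m·s⁻¹] · [kg·s⁻¹] = kg·m·s⁻²  ← same
  C. [kg·s⁻¹] · [m²·s⁻¹] = kg·m²·s⁻²
  D. m·s⁻²
  E. kg·m·s⁻¹
Only B. matches kg·m·s⁻².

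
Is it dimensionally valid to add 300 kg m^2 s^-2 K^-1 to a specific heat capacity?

Work out the base dimensions of each:
  300 kg m^2 s^-2 K^-1:  kg·m²·s⁻²·K⁻¹
  a specific heat capacity:  [specific heat capacity] = m²·s⁻²·K⁻¹
kg·m²·s⁻²·K⁻¹ ≠ m²·s⁻²·K⁻¹, so they cannot be added.

No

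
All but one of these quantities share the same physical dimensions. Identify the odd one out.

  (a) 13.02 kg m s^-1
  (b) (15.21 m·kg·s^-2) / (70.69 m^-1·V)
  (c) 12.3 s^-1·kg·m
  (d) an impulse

(b)

Dimensions:
  (a) kg·m·s⁻¹
  (b) [kg·m·s⁻²] / [kg·m·s⁻³·A⁻¹] = s·A
  (c) kg·m·s⁻¹
  (d) [impulse] = kg·m·s⁻¹
All reduce to kg·m·s⁻¹ except (b), which is s·A.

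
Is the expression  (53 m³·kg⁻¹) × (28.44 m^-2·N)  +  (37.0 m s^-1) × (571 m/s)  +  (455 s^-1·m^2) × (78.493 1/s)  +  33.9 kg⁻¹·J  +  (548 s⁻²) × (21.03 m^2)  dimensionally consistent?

Yes

Expand each in SI base units:
  (53 m³·kg⁻¹) × (28.44 m^-2·N):  [kg⁻¹·m³] · [kg·m⁻¹·s⁻²] = m²·s⁻²
  (37.0 m s^-1) × (571 m/s):  [m·s⁻¹] · [m·s⁻¹] = m²·s⁻²
  (455 s^-1·m^2) × (78.493 1/s):  [m²·s⁻¹] · [s⁻¹] = m²·s⁻²
  33.9 kg⁻¹·J:  J·kg⁻¹ = N·m·kg⁻¹ = m²·s⁻²
  (548 s⁻²) × (21.03 m^2):  [s⁻²] · [m²] = m²·s⁻²
Every term reduces to m²·s⁻².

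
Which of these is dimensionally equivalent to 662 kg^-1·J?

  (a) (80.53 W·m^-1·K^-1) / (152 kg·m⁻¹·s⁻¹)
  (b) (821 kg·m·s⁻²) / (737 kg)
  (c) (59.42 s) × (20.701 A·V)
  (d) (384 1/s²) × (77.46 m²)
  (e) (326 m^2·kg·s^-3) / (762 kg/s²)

(d)

Reference: J·kg⁻¹ = N·m·kg⁻¹ = m²·s⁻².
Each option:
  (a) [kg·m·s⁻³·K⁻¹] / [kg·m⁻¹·s⁻¹] = m²·s⁻²·K⁻¹
  (b) [kg·m·s⁻²] / [kg] = m·s⁻²
  (c) [s] · [kg·m²·s⁻³] = kg·m²·s⁻²
  (d) [s⁻²] · [m²] = m²·s⁻²  ← same
  (e) [kg·m²·s⁻³] / [kg·s⁻²] = m²·s⁻¹
Only (d) matches m²·s⁻².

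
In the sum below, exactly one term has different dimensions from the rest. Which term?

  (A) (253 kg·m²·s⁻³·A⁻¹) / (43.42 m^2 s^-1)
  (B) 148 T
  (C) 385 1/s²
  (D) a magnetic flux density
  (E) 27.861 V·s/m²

(C)

In SI base units:
  (A) [kg·m²·s⁻³·A⁻¹] / [m²·s⁻¹] = kg·s⁻²·A⁻¹
  (B) T = Wb·m⁻² = kg·s⁻²·A⁻¹
  (C) s⁻²
  (D) [magnetic flux density] = kg·s⁻²·A⁻¹
  (E) V·s·m⁻² = J·C⁻¹·s·m⁻² = kg·s⁻²·A⁻¹
All reduce to kg·s⁻²·A⁻¹ except (C), which is s⁻².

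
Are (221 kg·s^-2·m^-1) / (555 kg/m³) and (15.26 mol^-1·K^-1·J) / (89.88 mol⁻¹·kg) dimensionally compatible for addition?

No

In SI base units:
  (221 kg·s^-2·m^-1) / (555 kg/m³):  [kg·m⁻¹·s⁻²] / [kg·m⁻³] = m²·s⁻²
  (15.26 mol^-1·K^-1·J) / (89.88 mol⁻¹·kg):  [kg·m²·s⁻²·K⁻¹·mol⁻¹] / [kg·mol⁻¹] = m²·s⁻²·K⁻¹
m²·s⁻² ≠ m²·s⁻²·K⁻¹, so they cannot be added.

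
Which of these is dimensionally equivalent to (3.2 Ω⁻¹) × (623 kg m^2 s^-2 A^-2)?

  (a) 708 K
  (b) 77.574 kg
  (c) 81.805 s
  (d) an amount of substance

(c)

Reference: [kg⁻¹·m⁻²·s³·A²] · [kg·m²·s⁻²·A⁻²] = s.
Each option:
  (a) K
  (b) kg
  (c) s  ← same
  (d) [amount of substance] = mol
Only (c) matches s.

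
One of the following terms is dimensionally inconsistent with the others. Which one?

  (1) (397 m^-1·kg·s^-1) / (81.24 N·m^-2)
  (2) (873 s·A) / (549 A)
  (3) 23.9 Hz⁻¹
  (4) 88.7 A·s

Dimensions:
  (1) [kg·m⁻¹·s⁻¹] / [kg·m⁻¹·s⁻²] = s
  (2) [s·A] / [A] = s
  (3) Hz⁻¹ = (s⁻¹)⁻¹ = s
  (4) A·s = s·A
All reduce to s except (4), which is s·A.

(4)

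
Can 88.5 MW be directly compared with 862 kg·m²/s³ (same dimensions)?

Yes

Expand each in SI base units:
  88.5 MW:  W = J·s⁻¹ = kg·m²·s⁻³
  862 kg·m²/s³:  kg·m²·s⁻³
Both are kg·m²·s⁻³, so they have the same dimensions and can be added.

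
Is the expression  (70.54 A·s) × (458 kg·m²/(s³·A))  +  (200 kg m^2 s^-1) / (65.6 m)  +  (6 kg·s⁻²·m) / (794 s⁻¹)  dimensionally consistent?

No

In SI base units:
  (70.54 A·s) × (458 kg·m²/(s³·A)):  [s·A] · [kg·m²·s⁻³·A⁻¹] = kg·m²·s⁻²
  (200 kg m^2 s^-1) / (65.6 m):  [kg·m²·s⁻¹] / [m] = kg·m·s⁻¹
  (6 kg·s⁻²·m) / (794 s⁻¹):  [kg·m·s⁻²] / [s⁻¹] = kg·m·s⁻¹
The terms do not share a single dimension (kg·m²·s⁻² vs kg·m·s⁻¹).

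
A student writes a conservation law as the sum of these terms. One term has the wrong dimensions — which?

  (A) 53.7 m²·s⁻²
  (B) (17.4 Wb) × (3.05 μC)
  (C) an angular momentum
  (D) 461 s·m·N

Reduce each to base SI dimensions:
  (A) m²·s⁻²
  (B) [kg·m²·s⁻²·A⁻¹] · [s·A] = kg·m²·s⁻¹
  (C) [angular momentum] = kg·m²·s⁻¹
  (D) N·m·s = kg·m·s⁻²·m·s = kg·m²·s⁻¹
All reduce to kg·m²·s⁻¹ except (A), which is m²·s⁻².

(A)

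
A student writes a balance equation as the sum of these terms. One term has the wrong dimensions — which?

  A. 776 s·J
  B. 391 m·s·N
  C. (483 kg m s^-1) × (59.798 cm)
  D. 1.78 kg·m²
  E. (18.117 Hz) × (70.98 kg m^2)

D.

Reduce each to base SI dimensions:
  A. J·s = N·m·s = kg·m²·s⁻¹
  B. N·m·s = kg·m·s⁻²·m·s = kg·m²·s⁻¹
  C. [kg·m·s⁻¹] · [m] = kg·m²·s⁻¹
  D. kg·m²
  E. [s⁻¹] · [kg·m²] = kg·m²·s⁻¹
All reduce to kg·m²·s⁻¹ except D., which is kg·m².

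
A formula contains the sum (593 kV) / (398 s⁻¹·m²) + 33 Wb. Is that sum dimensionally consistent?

No

Work out the base dimensions of each:
  (593 kV) / (398 s⁻¹·m²):  [kg·m²·s⁻³·A⁻¹] / [m²·s⁻¹] = kg·s⁻²·A⁻¹
  33 Wb:  Wb = V·s = kg·m²·s⁻²·A⁻¹
kg·s⁻²·A⁻¹ ≠ kg·m²·s⁻²·A⁻¹, so they cannot be added.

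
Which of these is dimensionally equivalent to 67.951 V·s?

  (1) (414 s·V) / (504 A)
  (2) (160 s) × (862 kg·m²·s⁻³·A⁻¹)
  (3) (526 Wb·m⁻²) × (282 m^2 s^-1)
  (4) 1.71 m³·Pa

Reference: V·s = J·C⁻¹·s = kg·m²·s⁻²·A⁻¹.
Each option:
  (1) [kg·m²·s⁻²·A⁻¹] / [A] = kg·m²·s⁻²·A⁻²
  (2) [s] · [kg·m²·s⁻³·A⁻¹] = kg·m²·s⁻²·A⁻¹  ← same
  (3) [kg·s⁻²·A⁻¹] · [m²·s⁻¹] = kg·m²·s⁻³·A⁻¹
  (4) Pa·m³ = N·m⁻²·m³ = kg·m²·s⁻²
Only (2) matches kg·m²·s⁻²·A⁻¹.

(2)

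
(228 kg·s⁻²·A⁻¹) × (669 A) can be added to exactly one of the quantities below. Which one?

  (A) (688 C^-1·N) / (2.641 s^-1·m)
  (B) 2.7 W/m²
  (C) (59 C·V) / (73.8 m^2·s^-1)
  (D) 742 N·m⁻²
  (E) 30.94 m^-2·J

Reference: [kg·s⁻²·A⁻¹] · [A] = kg·s⁻².
Each option:
  (A) [kg·m·s⁻³·A⁻¹] / [m·s⁻¹] = kg·s⁻²·A⁻¹
  (B) W·m⁻² = J·s⁻¹·m⁻² = kg·s⁻³
  (C) [kg·m²·s⁻²] / [m²·s⁻¹] = kg·s⁻¹
  (D) N·m⁻² = kg·m·s⁻²·m⁻² = kg·m⁻¹·s⁻²
  (E) J·m⁻² = N·m·m⁻² = kg·s⁻²  ← same
Only (E) matches kg·s⁻².

(E)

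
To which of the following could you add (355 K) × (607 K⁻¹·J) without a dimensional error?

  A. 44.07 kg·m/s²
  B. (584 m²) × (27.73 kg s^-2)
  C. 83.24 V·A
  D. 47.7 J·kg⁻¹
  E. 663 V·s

B.

Reference: [K] · [kg·m²·s⁻²·K⁻¹] = kg·m²·s⁻².
Each option:
  A. kg·m·s⁻²
  B. [m²] · [kg·s⁻²] = kg·m²·s⁻²  ← same
  C. V·A = J·C⁻¹·A = kg·m²·s⁻³
  D. J·kg⁻¹ = N·m·kg⁻¹ = m²·s⁻²
  E. V·s = J·C⁻¹·s = kg·m²·s⁻²·A⁻¹
Only B. matches kg·m²·s⁻².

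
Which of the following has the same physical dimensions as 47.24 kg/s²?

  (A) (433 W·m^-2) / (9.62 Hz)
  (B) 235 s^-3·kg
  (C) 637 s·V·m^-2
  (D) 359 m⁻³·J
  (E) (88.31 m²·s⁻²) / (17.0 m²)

(A)

Reference: kg·s⁻².
Each option:
  (A) [kg·s⁻³] / [s⁻¹] = kg·s⁻²  ← same
  (B) kg·s⁻³
  (C) V·s·m⁻² = J·C⁻¹·s·m⁻² = kg·s⁻²·A⁻¹
  (D) J·m⁻³ = N·m·m⁻³ = kg·m⁻¹·s⁻²
  (E) [m²·s⁻²] / [m²] = s⁻²
Only (A) matches kg·s⁻².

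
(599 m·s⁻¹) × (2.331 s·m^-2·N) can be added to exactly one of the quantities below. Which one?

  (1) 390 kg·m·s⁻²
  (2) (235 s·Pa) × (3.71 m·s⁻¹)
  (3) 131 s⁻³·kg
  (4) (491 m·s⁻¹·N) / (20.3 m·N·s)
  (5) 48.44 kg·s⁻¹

Reference: [m·s⁻¹] · [kg·m⁻¹·s⁻¹] = kg·s⁻².
Each option:
  (1) kg·m·s⁻²
  (2) [kg·m⁻¹·s⁻¹] · [m·s⁻¹] = kg·s⁻²  ← same
  (3) kg·s⁻³
  (4) [kg·m²·s⁻³] / [kg·m²·s⁻¹] = s⁻²
  (5) kg·s⁻¹
Only (2) matches kg·s⁻².

(2)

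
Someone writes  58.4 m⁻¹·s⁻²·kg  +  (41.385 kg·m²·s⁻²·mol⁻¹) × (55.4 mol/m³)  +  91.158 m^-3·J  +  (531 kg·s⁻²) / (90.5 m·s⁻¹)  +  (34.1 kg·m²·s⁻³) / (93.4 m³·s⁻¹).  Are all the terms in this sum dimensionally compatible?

No

Expand each in SI base units:
  58.4 m⁻¹·s⁻²·kg:  kg·m⁻¹·s⁻²
  (41.385 kg·m²·s⁻²·mol⁻¹) × (55.4 mol/m³):  [kg·m²·s⁻²·mol⁻¹] · [m⁻³·mol] = kg·m⁻¹·s⁻²
  91.158 m^-3·J:  J·m⁻³ = N·m·m⁻³ = kg·m⁻¹·s⁻²
  (531 kg·s⁻²) / (90.5 m·s⁻¹):  [kg·s⁻²] / [m·s⁻¹] = kg·m⁻¹·s⁻¹
  (34.1 kg·m²·s⁻³) / (93.4 m³·s⁻¹):  [kg·m²·s⁻³] / [m³·s⁻¹] = kg·m⁻¹·s⁻²
The terms do not share a single dimension (kg·m⁻¹·s⁻² vs kg·m⁻¹·s⁻¹).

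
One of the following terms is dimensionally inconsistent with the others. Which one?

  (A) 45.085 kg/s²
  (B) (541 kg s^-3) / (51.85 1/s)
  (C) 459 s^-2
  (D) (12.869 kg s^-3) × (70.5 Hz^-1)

(C)

Dimensions:
  (A) kg·s⁻²
  (B) [kg·s⁻³] / [s⁻¹] = kg·s⁻²
  (C) s⁻²
  (D) [kg·s⁻³] · [s] = kg·s⁻²
All reduce to kg·s⁻² except (C), which is s⁻².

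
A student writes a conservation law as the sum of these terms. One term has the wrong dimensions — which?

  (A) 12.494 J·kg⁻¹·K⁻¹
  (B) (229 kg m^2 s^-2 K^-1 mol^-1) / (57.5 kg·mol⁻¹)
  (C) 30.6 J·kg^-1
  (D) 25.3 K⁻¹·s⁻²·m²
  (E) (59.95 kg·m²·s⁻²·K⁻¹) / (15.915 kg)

(C)

Reduce each to base SI dimensions:
  (A) J·kg⁻¹·K⁻¹ = N·m·kg⁻¹·K⁻¹ = m²·s⁻²·K⁻¹
  (B) [kg·m²·s⁻²·K⁻¹·mol⁻¹] / [kg·mol⁻¹] = m²·s⁻²·K⁻¹
  (C) J·kg⁻¹ = N·m·kg⁻¹ = m²·s⁻²
  (D) m²·s⁻²·K⁻¹
  (E) [kg·m²·s⁻²·K⁻¹] / [kg] = m²·s⁻²·K⁻¹
All reduce to m²·s⁻²·K⁻¹ except (C), which is m²·s⁻².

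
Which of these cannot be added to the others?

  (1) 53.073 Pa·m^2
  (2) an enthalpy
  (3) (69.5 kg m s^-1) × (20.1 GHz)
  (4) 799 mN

In SI base units:
  (1) Pa·m² = N·m⁻²·m² = kg·m·s⁻²
  (2) [enthalpy] = kg·m²·s⁻²
  (3) [kg·m·s⁻¹] · [s⁻¹] = kg·m·s⁻²
  (4) N = kg·m·s⁻²
All reduce to kg·m·s⁻² except (2), which is kg·m²·s⁻².

(2)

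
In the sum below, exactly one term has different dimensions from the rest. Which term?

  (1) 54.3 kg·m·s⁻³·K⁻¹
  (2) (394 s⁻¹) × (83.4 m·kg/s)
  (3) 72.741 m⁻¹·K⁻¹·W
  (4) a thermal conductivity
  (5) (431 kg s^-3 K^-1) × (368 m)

(2)

Dimensions:
  (1) kg·m·s⁻³·K⁻¹
  (2) [s⁻¹] · [kg·m·s⁻¹] = kg·m·s⁻²
  (3) W·m⁻¹·K⁻¹ = J·s⁻¹·m⁻¹·K⁻¹ = kg·m·s⁻³·K⁻¹
  (4) [thermal conductivity] = kg·m·s⁻³·K⁻¹
  (5) [kg·s⁻³·K⁻¹] · [m] = kg·m·s⁻³·K⁻¹
All reduce to kg·m·s⁻³·K⁻¹ except (2), which is kg·m·s⁻².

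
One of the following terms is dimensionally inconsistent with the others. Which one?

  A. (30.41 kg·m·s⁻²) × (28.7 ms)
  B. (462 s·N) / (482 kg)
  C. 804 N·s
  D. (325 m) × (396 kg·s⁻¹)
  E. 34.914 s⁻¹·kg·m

Expand each in SI base units:
  A. [kg·m·s⁻²] · [s] = kg·m·s⁻¹
  B. [kg·m·s⁻¹] / [kg] = m·s⁻¹
  C. N·s = kg·m·s⁻²·s = kg·m·s⁻¹
  D. [m] · [kg·s⁻¹] = kg·m·s⁻¹
  E. kg·m·s⁻¹
All reduce to kg·m·s⁻¹ except B., which is m·s⁻¹.

B.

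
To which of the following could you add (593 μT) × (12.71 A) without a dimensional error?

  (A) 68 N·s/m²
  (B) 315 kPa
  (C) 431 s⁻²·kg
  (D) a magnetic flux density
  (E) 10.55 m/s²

Reference: [kg·s⁻²·A⁻¹] · [A] = kg·s⁻².
Each option:
  (A) N·s·m⁻² = kg·m·s⁻²·s·m⁻² = kg·m⁻¹·s⁻¹
  (B) Pa = N·m⁻² = kg·m⁻¹·s⁻²
  (C) kg·s⁻²  ← same
  (D) [magnetic flux density] = kg·s⁻²·A⁻¹
  (E) m·s⁻²
Only (C) matches kg·s⁻².

(C)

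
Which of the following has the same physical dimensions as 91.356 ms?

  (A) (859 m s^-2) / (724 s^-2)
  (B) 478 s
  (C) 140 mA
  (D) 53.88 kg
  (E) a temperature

Reference: s.
Each option:
  (A) [m·s⁻²] / [s⁻²] = m
  (B) s  ← same
  (C) A
  (D) kg
  (E) [temperature] = K
Only (B) matches s.

(B)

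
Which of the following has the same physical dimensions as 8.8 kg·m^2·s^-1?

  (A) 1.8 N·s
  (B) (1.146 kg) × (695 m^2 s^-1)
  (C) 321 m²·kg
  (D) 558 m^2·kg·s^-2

(B)

Reference: kg·m²·s⁻¹.
Each option:
  (A) N·s = kg·m·s⁻²·s = kg·m·s⁻¹
  (B) [kg] · [m²·s⁻¹] = kg·m²·s⁻¹  ← same
  (C) kg·m²
  (D) kg·m²·s⁻²
Only (B) matches kg·m²·s⁻¹.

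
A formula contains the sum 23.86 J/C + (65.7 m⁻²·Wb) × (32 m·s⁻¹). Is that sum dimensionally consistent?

Work out the base dimensions of each:
  23.86 J/C:  J·C⁻¹ = N·m·(s·A)⁻¹ = kg·m²·s⁻³·A⁻¹
  (65.7 m⁻²·Wb) × (32 m·s⁻¹):  [kg·s⁻²·A⁻¹] · [m·s⁻¹] = kg·m·s⁻³·A⁻¹
kg·m²·s⁻³·A⁻¹ ≠ kg·m·s⁻³·A⁻¹, so they cannot be added.

No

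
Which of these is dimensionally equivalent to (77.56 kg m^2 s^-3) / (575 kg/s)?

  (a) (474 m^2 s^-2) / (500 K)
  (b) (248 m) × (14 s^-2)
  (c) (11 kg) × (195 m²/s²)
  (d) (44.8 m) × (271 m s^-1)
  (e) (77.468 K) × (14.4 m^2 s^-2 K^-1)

(e)

Reference: [kg·m²·s⁻³] / [kg·s⁻¹] = m²·s⁻².
Each option:
  (a) [m²·s⁻²] / [K] = m²·s⁻²·K⁻¹
  (b) [m] · [s⁻²] = m·s⁻²
  (c) [kg] · [m²·s⁻²] = kg·m²·s⁻²
  (d) [m] · [m·s⁻¹] = m²·s⁻¹
  (e) [K] · [m²·s⁻²·K⁻¹] = m²·s⁻²  ← same
Only (e) matches m²·s⁻².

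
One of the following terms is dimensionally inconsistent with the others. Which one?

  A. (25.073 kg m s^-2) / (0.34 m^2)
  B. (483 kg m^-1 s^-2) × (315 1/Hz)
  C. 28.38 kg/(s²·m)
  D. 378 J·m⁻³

B.

Reduce each to base SI dimensions:
  A. [kg·m·s⁻²] / [m²] = kg·m⁻¹·s⁻²
  B. [kg·m⁻¹·s⁻²] · [s] = kg·m⁻¹·s⁻¹
  C. kg·m⁻¹·s⁻²
  D. J·m⁻³ = N·m·m⁻³ = kg·m⁻¹·s⁻²
All reduce to kg·m⁻¹·s⁻² except B., which is kg·m⁻¹·s⁻¹.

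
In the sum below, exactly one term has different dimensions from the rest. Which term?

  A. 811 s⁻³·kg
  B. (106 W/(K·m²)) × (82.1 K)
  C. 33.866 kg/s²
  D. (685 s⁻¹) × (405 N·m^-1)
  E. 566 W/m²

C.

Reduce each to base SI dimensions:
  A. kg·s⁻³
  B. [kg·s⁻³·K⁻¹] · [K] = kg·s⁻³
  C. kg·s⁻²
  D. [s⁻¹] · [kg·s⁻²] = kg·s⁻³
  E. W·m⁻² = J·s⁻¹·m⁻² = kg·s⁻³
All reduce to kg·s⁻³ except C., which is kg·s⁻².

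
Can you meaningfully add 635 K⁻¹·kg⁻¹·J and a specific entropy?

Expand each in SI base units:
  635 K⁻¹·kg⁻¹·J:  J·kg⁻¹·K⁻¹ = N·m·kg⁻¹·K⁻¹ = m²·s⁻²·K⁻¹
  a specific entropy:  [specific entropy] = m²·s⁻²·K⁻¹
Both are m²·s⁻²·K⁻¹, so they have the same dimensions and can be added.

Yes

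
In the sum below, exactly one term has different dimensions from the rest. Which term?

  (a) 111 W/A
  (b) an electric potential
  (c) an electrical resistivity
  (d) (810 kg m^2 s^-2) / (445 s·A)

(c)

In SI base units:
  (a) W·A⁻¹ = J·s⁻¹·A⁻¹ = kg·m²·s⁻³·A⁻¹
  (b) [electric potential] = kg·m²·s⁻³·A⁻¹
  (c) [electrical resistivity] = kg·m³·s⁻³·A⁻²
  (d) [kg·m²·s⁻²] / [s·A] = kg·m²·s⁻³·A⁻¹
All reduce to kg·m²·s⁻³·A⁻¹ except (c), which is kg·m³·s⁻³·A⁻².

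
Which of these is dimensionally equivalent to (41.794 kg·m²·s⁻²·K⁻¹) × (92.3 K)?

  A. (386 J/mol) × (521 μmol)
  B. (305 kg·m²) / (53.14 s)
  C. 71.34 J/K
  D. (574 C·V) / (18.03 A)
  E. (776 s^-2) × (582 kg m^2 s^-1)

Reference: [kg·m²·s⁻²·K⁻¹] · [K] = kg·m²·s⁻².
Each option:
  A. [kg·m²·s⁻²·mol⁻¹] · [mol] = kg·m²·s⁻²  ← same
  B. [kg·m²] / [s] = kg·m²·s⁻¹
  C. J·K⁻¹ = N·m·K⁻¹ = kg·m²·s⁻²·K⁻¹
  D. [kg·m²·s⁻²] / [A] = kg·m²·s⁻²·A⁻¹
  E. [s⁻²] · [kg·m²·s⁻¹] = kg·m²·s⁻³
Only A. matches kg·m²·s⁻².

A.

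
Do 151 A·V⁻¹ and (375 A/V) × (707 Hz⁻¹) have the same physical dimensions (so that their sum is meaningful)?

Work out the base dimensions of each:
  151 A·V⁻¹:  A·V⁻¹ = A·(J·C⁻¹)⁻¹ = kg⁻¹·m⁻²·s³·A²
  (375 A/V) × (707 Hz⁻¹):  [kg⁻¹·m⁻²·s³·A²] · [s] = kg⁻¹·m⁻²·s⁴·A²
kg⁻¹·m⁻²·s³·A² ≠ kg⁻¹·m⁻²·s⁴·A², so they cannot be added.

No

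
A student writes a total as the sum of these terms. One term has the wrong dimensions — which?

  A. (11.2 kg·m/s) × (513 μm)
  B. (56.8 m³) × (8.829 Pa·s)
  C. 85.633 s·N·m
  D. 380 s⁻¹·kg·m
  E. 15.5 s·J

D.

In SI base units:
  A. [kg·m·s⁻¹] · [m] = kg·m²·s⁻¹
  B. [m³] · [kg·m⁻¹·s⁻¹] = kg·m²·s⁻¹
  C. N·m·s = kg·m·s⁻²·m·s = kg·m²·s⁻¹
  D. kg·m·s⁻¹
  E. J·s = N·m·s = kg·m²·s⁻¹
All reduce to kg·m²·s⁻¹ except D., which is kg·m·s⁻¹.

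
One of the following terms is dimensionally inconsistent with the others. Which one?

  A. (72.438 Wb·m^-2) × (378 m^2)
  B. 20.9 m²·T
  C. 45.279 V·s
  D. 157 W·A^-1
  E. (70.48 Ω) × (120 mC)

D.

Reduce each to base SI dimensions:
  A. [kg·s⁻²·A⁻¹] · [m²] = kg·m²·s⁻²·A⁻¹
  B. T·m² = Wb·m⁻²·m² = kg·m²·s⁻²·A⁻¹
  C. V·s = J·C⁻¹·s = kg·m²·s⁻²·A⁻¹
  D. W·A⁻¹ = J·s⁻¹·A⁻¹ = kg·m²·s⁻³·A⁻¹
  E. [kg·m²·s⁻³·A⁻²] · [s·A] = kg·m²·s⁻²·A⁻¹
All reduce to kg·m²·s⁻²·A⁻¹ except D., which is kg·m²·s⁻³·A⁻¹.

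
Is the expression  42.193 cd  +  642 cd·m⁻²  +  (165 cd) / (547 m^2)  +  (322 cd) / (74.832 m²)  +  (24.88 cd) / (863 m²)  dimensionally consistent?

No

Dimensions:
  42.193 cd:  cd
  642 cd·m⁻²:  cd·m⁻² = m⁻²·cd
  (165 cd) / (547 m^2):  [cd] / [m²] = m⁻²·cd
  (322 cd) / (74.832 m²):  [cd] / [m²] = m⁻²·cd
  (24.88 cd) / (863 m²):  [cd] / [m²] = m⁻²·cd
The terms do not share a single dimension (cd vs m⁻²·cd).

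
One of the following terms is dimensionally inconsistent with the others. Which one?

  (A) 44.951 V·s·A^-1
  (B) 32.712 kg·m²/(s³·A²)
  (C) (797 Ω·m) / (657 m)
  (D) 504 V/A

Reduce each to base SI dimensions:
  (A) V·s·A⁻¹ = J·C⁻¹·s·A⁻¹ = kg·m²·s⁻²·A⁻²
  (B) kg·m²·s⁻³·A⁻²
  (C) [kg·m³·s⁻³·A⁻²] / [m] = kg·m²·s⁻³·A⁻²
  (D) V·A⁻¹ = J·C⁻¹·A⁻¹ = kg·m²·s⁻³·A⁻²
All reduce to kg·m²·s⁻³·A⁻² except (A), which is kg·m²·s⁻²·A⁻².

(A)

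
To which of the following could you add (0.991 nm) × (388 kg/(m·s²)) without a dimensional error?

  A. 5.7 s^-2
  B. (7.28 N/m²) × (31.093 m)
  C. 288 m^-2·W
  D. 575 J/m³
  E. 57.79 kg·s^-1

B.

Reference: [m] · [kg·m⁻¹·s⁻²] = kg·s⁻².
Each option:
  A. s⁻²
  B. [kg·m⁻¹·s⁻²] · [m] = kg·s⁻²  ← same
  C. W·m⁻² = J·s⁻¹·m⁻² = kg·s⁻³
  D. J·m⁻³ = N·m·m⁻³ = kg·m⁻¹·s⁻²
  E. kg·s⁻¹
Only B. matches kg·s⁻².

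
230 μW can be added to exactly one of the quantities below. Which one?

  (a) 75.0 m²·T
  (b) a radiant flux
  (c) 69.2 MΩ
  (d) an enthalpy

Reference: W = J·s⁻¹ = kg·m²·s⁻³.
Each option:
  (a) T·m² = Wb·m⁻²·m² = kg·m²·s⁻²·A⁻¹
  (b) [radiant flux] = kg·m²·s⁻³  ← same
  (c) Ω = V·A⁻¹ = kg·m²·s⁻³·A⁻²
  (d) [enthalpy] = kg·m²·s⁻²
Only (b) matches kg·m²·s⁻³.

(b)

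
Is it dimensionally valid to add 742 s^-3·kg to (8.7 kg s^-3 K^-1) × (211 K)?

Yes

Work out the base dimensions of each:
  742 s^-3·kg:  kg·s⁻³
  (8.7 kg s^-3 K^-1) × (211 K):  [kg·s⁻³·K⁻¹] · [K] = kg·s⁻³
Both are kg·s⁻³, so they have the same dimensions and can be added.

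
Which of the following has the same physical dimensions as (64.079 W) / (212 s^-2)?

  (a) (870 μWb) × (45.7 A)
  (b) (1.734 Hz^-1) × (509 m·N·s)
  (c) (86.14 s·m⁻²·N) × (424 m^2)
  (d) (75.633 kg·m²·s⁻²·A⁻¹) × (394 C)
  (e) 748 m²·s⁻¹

Reference: [kg·m²·s⁻³] / [s⁻²] = kg·m²·s⁻¹.
Each option:
  (a) [kg·m²·s⁻²·A⁻¹] · [A] = kg·m²·s⁻²
  (b) [s] · [kg·m²·s⁻¹] = kg·m²
  (c) [kg·m⁻¹·s⁻¹] · [m²] = kg·m·s⁻¹
  (d) [kg·m²·s⁻²·A⁻¹] · [s·A] = kg·m²·s⁻¹  ← same
  (e) m²·s⁻¹
Only (d) matches kg·m²·s⁻¹.

(d)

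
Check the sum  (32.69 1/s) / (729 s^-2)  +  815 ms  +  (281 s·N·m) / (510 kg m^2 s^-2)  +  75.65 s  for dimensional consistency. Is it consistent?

Yes

Expand each in SI base units:
  (32.69 1/s) / (729 s^-2):  [s⁻¹] / [s⁻²] = s
  815 ms:  s
  (281 s·N·m) / (510 kg m^2 s^-2):  [kg·m²·s⁻¹] / [kg·m²·s⁻²] = s
  75.65 s:  s
Every term reduces to s.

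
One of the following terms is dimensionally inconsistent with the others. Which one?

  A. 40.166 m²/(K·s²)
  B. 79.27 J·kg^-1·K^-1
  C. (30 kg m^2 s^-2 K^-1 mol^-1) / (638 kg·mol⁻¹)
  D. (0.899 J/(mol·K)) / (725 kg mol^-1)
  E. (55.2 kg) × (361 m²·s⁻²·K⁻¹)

Dimensions:
  A. m²·s⁻²·K⁻¹
  B. J·kg⁻¹·K⁻¹ = N·m·kg⁻¹·K⁻¹ = m²·s⁻²·K⁻¹
  C. [kg·m²·s⁻²·K⁻¹·mol⁻¹] / [kg·mol⁻¹] = m²·s⁻²·K⁻¹
  D. [kg·m²·s⁻²·K⁻¹·mol⁻¹] / [kg·mol⁻¹] = m²·s⁻²·K⁻¹
  E. [kg] · [m²·s⁻²·K⁻¹] = kg·m²·s⁻²·K⁻¹
All reduce to m²·s⁻²·K⁻¹ except E., which is kg·m²·s⁻²·K⁻¹.

E.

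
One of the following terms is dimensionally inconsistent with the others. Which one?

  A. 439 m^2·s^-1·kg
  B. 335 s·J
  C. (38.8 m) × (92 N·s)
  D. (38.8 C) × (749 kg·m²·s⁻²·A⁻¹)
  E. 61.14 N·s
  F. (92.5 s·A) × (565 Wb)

Dimensions:
  A. kg·m²·s⁻¹
  B. J·s = N·m·s = kg·m²·s⁻¹
  C. [m] · [kg·m·s⁻¹] = kg·m²·s⁻¹
  D. [s·A] · [kg·m²·s⁻²·A⁻¹] = kg·m²·s⁻¹
  E. N·s = kg·m·s⁻²·s = kg·m·s⁻¹
  F. [s·A] · [kg·m²·s⁻²·A⁻¹] = kg·m²·s⁻¹
All reduce to kg·m²·s⁻¹ except E., which is kg·m·s⁻¹.

E.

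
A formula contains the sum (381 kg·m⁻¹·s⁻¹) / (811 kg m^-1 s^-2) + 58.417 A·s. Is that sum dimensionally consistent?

Expand each in SI base units:
  (381 kg·m⁻¹·s⁻¹) / (811 kg m^-1 s^-2):  [kg·m⁻¹·s⁻¹] / [kg·m⁻¹·s⁻²] = s
  58.417 A·s:  A·s = s·A
s ≠ s·A, so they cannot be added.

No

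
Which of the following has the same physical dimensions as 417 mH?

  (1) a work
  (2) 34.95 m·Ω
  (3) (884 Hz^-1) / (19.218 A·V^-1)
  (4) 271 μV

Reference: H = V·s·A⁻¹ = kg·m²·s⁻²·A⁻².
Each option:
  (1) [work] = kg·m²·s⁻²
  (2) Ω·m = V·A⁻¹·m = kg·m³·s⁻³·A⁻²
  (3) [s] / [kg⁻¹·m⁻²·s³·A²] = kg·m²·s⁻²·A⁻²  ← same
  (4) V = J·C⁻¹ = kg·m²·s⁻³·A⁻¹
Only (3) matches kg·m²·s⁻²·A⁻².

(3)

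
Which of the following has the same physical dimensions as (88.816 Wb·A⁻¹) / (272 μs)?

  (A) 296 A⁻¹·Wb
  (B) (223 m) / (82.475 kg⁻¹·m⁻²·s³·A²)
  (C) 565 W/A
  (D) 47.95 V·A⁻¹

(D)

Reference: [kg·m²·s⁻²·A⁻²] / [s] = kg·m²·s⁻³·A⁻².
Each option:
  (A) Wb·A⁻¹ = V·s·A⁻¹ = kg·m²·s⁻²·A⁻²
  (B) [m] / [kg⁻¹·m⁻²·s³·A²] = kg·m³·s⁻³·A⁻²
  (C) W·A⁻¹ = J·s⁻¹·A⁻¹ = kg·m²·s⁻³·A⁻¹
  (D) V·A⁻¹ = J·C⁻¹·A⁻¹ = kg·m²·s⁻³·A⁻²  ← same
Only (D) matches kg·m²·s⁻³·A⁻².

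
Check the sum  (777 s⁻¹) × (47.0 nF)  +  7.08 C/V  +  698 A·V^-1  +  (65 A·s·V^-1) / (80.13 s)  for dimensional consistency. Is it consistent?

Reduce each to base SI dimensions:
  (777 s⁻¹) × (47.0 nF):  [s⁻¹] · [kg⁻¹·m⁻²·s⁴·A²] = kg⁻¹·m⁻²·s³·A²
  7.08 C/V:  C·V⁻¹ = s·A·(J·C⁻¹)⁻¹ = kg⁻¹·m⁻²·s⁴·A²
  698 A·V^-1:  A·V⁻¹ = A·(J·C⁻¹)⁻¹ = kg⁻¹·m⁻²·s³·A²
  (65 A·s·V^-1) / (80.13 s):  [kg⁻¹·m⁻²·s⁴·A²] / [s] = kg⁻¹·m⁻²·s³·A²
The terms do not share a single dimension (kg⁻¹·m⁻²·s³·A² vs kg⁻¹·m⁻²·s⁴·A²).

No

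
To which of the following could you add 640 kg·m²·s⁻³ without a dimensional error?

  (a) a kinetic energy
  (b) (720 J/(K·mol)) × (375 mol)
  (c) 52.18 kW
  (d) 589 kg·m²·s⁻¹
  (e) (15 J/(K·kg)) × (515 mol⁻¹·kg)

Reference: kg·m²·s⁻³.
Each option:
  (a) [kinetic energy] = kg·m²·s⁻²
  (b) [kg·m²·s⁻²·K⁻¹·mol⁻¹] · [mol] = kg·m²·s⁻²·K⁻¹
  (c) W = J·s⁻¹ = kg·m²·s⁻³  ← same
  (d) kg·m²·s⁻¹
  (e) [m²·s⁻²·K⁻¹] · [kg·mol⁻¹] = kg·m²·s⁻²·K⁻¹·mol⁻¹
Only (c) matches kg·m²·s⁻³.

(c)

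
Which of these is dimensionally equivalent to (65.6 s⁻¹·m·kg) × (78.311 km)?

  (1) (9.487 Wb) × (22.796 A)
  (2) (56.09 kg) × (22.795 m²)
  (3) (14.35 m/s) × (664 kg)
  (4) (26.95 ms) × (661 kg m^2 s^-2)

Reference: [kg·m·s⁻¹] · [m] = kg·m²·s⁻¹.
Each option:
  (1) [kg·m²·s⁻²·A⁻¹] · [A] = kg·m²·s⁻²
  (2) [kg] · [m²] = kg·m²
  (3) [m·s⁻¹] · [kg] = kg·m·s⁻¹
  (4) [s] · [kg·m²·s⁻²] = kg·m²·s⁻¹  ← same
Only (4) matches kg·m²·s⁻¹.

(4)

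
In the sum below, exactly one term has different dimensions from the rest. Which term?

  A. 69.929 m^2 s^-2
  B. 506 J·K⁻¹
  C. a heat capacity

A.

Expand each in SI base units:
  A. m²·s⁻²
  B. J·K⁻¹ = N·m·K⁻¹ = kg·m²·s⁻²·K⁻¹
  C. [heat capacity] = kg·m²·s⁻²·K⁻¹
All reduce to kg·m²·s⁻²·K⁻¹ except A., which is m²·s⁻².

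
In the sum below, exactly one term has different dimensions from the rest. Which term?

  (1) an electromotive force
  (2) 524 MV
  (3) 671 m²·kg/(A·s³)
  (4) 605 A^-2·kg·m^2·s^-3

Expand each in SI base units:
  (1) [electromotive force] = kg·m²·s⁻³·A⁻¹
  (2) V = J·C⁻¹ = kg·m²·s⁻³·A⁻¹
  (3) kg·m²·s⁻³·A⁻¹
  (4) kg·m²·s⁻³·A⁻²
All reduce to kg·m²·s⁻³·A⁻¹ except (4), which is kg·m²·s⁻³·A⁻².

(4)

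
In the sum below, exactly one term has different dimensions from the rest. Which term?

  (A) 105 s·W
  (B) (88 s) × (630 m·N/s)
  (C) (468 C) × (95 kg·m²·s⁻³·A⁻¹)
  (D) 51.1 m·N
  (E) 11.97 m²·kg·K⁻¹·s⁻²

Work out the base dimensions of each:
  (A) W·s = J·s⁻¹·s = kg·m²·s⁻²
  (B) [s] · [kg·m²·s⁻³] = kg·m²·s⁻²
  (C) [s·A] · [kg·m²·s⁻³·A⁻¹] = kg·m²·s⁻²
  (D) N·m = kg·m·s⁻²·m = kg·m²·s⁻²
  (E) kg·m²·s⁻²·K⁻¹
All reduce to kg·m²·s⁻² except (E), which is kg·m²·s⁻²·K⁻¹.

(E)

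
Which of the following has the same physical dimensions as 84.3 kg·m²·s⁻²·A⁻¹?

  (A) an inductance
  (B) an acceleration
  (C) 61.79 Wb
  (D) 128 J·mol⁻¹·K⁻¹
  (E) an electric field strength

(C)

Reference: kg·m²·s⁻²·A⁻¹.
Each option:
  (A) [inductance] = kg·m²·s⁻²·A⁻²
  (B) [acceleration] = m·s⁻²
  (C) Wb = V·s = kg·m²·s⁻²·A⁻¹  ← same
  (D) J·mol⁻¹·K⁻¹ = N·m·mol⁻¹·K⁻¹ = kg·m²·s⁻²·K⁻¹·mol⁻¹
  (E) [electric field strength] = kg·m·s⁻³·A⁻¹
Only (C) matches kg·m²·s⁻²·A⁻¹.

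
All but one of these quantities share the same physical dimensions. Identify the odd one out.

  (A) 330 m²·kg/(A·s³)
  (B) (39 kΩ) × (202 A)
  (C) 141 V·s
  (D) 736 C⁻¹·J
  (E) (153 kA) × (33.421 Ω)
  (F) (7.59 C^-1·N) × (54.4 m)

Work out the base dimensions of each:
  (A) kg·m²·s⁻³·A⁻¹
  (B) [kg·m²·s⁻³·A⁻²] · [A] = kg·m²·s⁻³·A⁻¹
  (C) V·s = J·C⁻¹·s = kg·m²·s⁻²·A⁻¹
  (D) J·C⁻¹ = N·m·(s·A)⁻¹ = kg·m²·s⁻³·A⁻¹
  (E) [A] · [kg·m²·s⁻³·A⁻²] = kg·m²·s⁻³·A⁻¹
  (F) [kg·m·s⁻³·A⁻¹] · [m] = kg·m²·s⁻³·A⁻¹
All reduce to kg·m²·s⁻³·A⁻¹ except (C), which is kg·m²·s⁻²·A⁻¹.

(C)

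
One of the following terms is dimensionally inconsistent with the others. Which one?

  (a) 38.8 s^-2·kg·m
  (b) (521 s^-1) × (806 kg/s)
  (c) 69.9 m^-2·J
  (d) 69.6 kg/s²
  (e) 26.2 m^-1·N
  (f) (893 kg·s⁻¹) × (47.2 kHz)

Reduce each to base SI dimensions:
  (a) kg·m·s⁻²
  (b) [s⁻¹] · [kg·s⁻¹] = kg·s⁻²
  (c) J·m⁻² = N·m·m⁻² = kg·s⁻²
  (d) kg·s⁻²
  (e) N·m⁻¹ = kg·m·s⁻²·m⁻¹ = kg·s⁻²
  (f) [kg·s⁻¹] · [s⁻¹] = kg·s⁻²
All reduce to kg·s⁻² except (a), which is kg·m·s⁻².

(a)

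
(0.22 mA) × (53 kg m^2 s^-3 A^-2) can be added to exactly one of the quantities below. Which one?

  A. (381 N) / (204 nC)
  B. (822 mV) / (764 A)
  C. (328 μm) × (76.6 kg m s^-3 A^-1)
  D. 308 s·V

Reference: [A] · [kg·m²·s⁻³·A⁻²] = kg·m²·s⁻³·A⁻¹.
Each option:
  A. [kg·m·s⁻²] / [s·A] = kg·m·s⁻³·A⁻¹
  B. [kg·m²·s⁻³·A⁻¹] / [A] = kg·m²·s⁻³·A⁻²
  C. [m] · [kg·m·s⁻³·A⁻¹] = kg·m²·s⁻³·A⁻¹  ← same
  D. V·s = J·C⁻¹·s = kg·m²·s⁻²·A⁻¹
Only C. matches kg·m²·s⁻³·A⁻¹.

C.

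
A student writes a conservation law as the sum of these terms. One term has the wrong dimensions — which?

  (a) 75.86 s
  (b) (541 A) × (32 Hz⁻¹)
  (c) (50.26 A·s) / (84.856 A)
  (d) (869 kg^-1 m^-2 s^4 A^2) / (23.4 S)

Dimensions:
  (a) s
  (b) [A] · [s] = s·A
  (c) [s·A] / [A] = s
  (d) [kg⁻¹·m⁻²·s⁴·A²] / [kg⁻¹·m⁻²·s³·A²] = s
All reduce to s except (b), which is s·A.

(b)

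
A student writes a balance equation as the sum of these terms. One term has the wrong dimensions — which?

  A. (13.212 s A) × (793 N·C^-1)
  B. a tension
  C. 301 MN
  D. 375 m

Work out the base dimensions of each:
  A. [s·A] · [kg·m·s⁻³·A⁻¹] = kg·m·s⁻²
  B. [tension] = kg·m·s⁻²
  C. N = kg·m·s⁻²
  D. m
All reduce to kg·m·s⁻² except D., which is m.

D.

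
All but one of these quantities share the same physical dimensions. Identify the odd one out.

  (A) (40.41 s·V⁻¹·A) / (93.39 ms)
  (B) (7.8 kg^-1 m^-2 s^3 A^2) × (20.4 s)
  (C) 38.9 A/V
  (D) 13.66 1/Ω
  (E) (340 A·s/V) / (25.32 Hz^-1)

Expand each in SI base units:
  (A) [kg⁻¹·m⁻²·s⁴·A²] / [s] = kg⁻¹·m⁻²·s³·A²
  (B) [kg⁻¹·m⁻²·s³·A²] · [s] = kg⁻¹·m⁻²·s⁴·A²
  (C) A·V⁻¹ = A·(J·C⁻¹)⁻¹ = kg⁻¹·m⁻²·s³·A²
  (D) Ω⁻¹ = (V·A⁻¹)⁻¹ = kg⁻¹·m⁻²·s³·A²
  (E) [kg⁻¹·m⁻²·s⁴·A²] / [s] = kg⁻¹·m⁻²·s³·A²
All reduce to kg⁻¹·m⁻²·s³·A² except (B), which is kg⁻¹·m⁻²·s⁴·A².

(B)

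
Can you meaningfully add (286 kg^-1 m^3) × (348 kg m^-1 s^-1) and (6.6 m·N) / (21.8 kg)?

In SI base units:
  (286 kg^-1 m^3) × (348 kg m^-1 s^-1):  [kg⁻¹·m³] · [kg·m⁻¹·s⁻¹] = m²·s⁻¹
  (6.6 m·N) / (21.8 kg):  [kg·m²·s⁻²] / [kg] = m²·s⁻²
m²·s⁻¹ ≠ m²·s⁻², so they cannot be added.

No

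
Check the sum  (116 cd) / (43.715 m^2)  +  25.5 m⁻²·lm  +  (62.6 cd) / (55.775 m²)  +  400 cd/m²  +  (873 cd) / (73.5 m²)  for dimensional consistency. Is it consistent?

Reduce each to base SI dimensions:
  (116 cd) / (43.715 m^2):  [cd] / [m²] = m⁻²·cd
  25.5 m⁻²·lm:  lm·m⁻² = cd·m⁻² = m⁻²·cd
  (62.6 cd) / (55.775 m²):  [cd] / [m²] = m⁻²·cd
  400 cd/m²:  cd·m⁻² = m⁻²·cd
  (873 cd) / (73.5 m²):  [cd] / [m²] = m⁻²·cd
Every term reduces to m⁻²·cd.

Yes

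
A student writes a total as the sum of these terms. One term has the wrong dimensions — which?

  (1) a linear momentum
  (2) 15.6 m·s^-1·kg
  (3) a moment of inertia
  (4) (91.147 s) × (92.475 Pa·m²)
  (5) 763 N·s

(3)

Reduce each to base SI dimensions:
  (1) [linear momentum] = kg·m·s⁻¹
  (2) kg·m·s⁻¹
  (3) [moment of inertia] = kg·m²
  (4) [s] · [kg·m·s⁻²] = kg·m·s⁻¹
  (5) N·s = kg·m·s⁻²·s = kg·m·s⁻¹
All reduce to kg·m·s⁻¹ except (3), which is kg·m².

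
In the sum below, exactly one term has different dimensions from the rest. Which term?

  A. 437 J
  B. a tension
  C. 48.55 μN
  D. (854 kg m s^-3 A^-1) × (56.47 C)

A.

Expand each in SI base units:
  A. J = N·m = kg·m²·s⁻²
  B. [tension] = kg·m·s⁻²
  C. N = kg·m·s⁻²
  D. [kg·m·s⁻³·A⁻¹] · [s·A] = kg·m·s⁻²
All reduce to kg·m·s⁻² except A., which is kg·m²·s⁻².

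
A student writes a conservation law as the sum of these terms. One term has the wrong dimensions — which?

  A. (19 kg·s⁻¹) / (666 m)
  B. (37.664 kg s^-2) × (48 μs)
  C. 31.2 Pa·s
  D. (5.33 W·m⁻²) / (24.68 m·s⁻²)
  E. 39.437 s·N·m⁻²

B.

Dimensions:
  A. [kg·s⁻¹] / [m] = kg·m⁻¹·s⁻¹
  B. [kg·s⁻²] · [s] = kg·s⁻¹
  C. Pa·s = N·m⁻²·s = kg·m⁻¹·s⁻¹
  D. [kg·s⁻³] / [m·s⁻²] = kg·m⁻¹·s⁻¹
  E. N·s·m⁻² = kg·m·s⁻²·s·m⁻² = kg·m⁻¹·s⁻¹
All reduce to kg·m⁻¹·s⁻¹ except B., which is kg·s⁻¹.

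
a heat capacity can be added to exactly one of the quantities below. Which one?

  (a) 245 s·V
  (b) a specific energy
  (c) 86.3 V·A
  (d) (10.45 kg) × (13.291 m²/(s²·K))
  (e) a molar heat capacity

Reference: [heat capacity] = kg·m²·s⁻²·K⁻¹.
Each option:
  (a) V·s = J·C⁻¹·s = kg·m²·s⁻²·A⁻¹
  (b) [specific energy] = m²·s⁻²
  (c) V·A = J·C⁻¹·A = kg·m²·s⁻³
  (d) [kg] · [m²·s⁻²·K⁻¹] = kg·m²·s⁻²·K⁻¹  ← same
  (e) [molar heat capacity] = kg·m²·s⁻²·K⁻¹·mol⁻¹
Only (d) matches kg·m²·s⁻²·K⁻¹.

(d)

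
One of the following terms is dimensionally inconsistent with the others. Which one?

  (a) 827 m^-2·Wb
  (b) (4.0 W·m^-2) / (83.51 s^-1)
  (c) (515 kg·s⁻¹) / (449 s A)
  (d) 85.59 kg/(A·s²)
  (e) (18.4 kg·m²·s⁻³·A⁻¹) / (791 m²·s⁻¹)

(b)

In SI base units:
  (a) Wb·m⁻² = V·s·m⁻² = kg·s⁻²·A⁻¹
  (b) [kg·s⁻³] / [s⁻¹] = kg·s⁻²
  (c) [kg·s⁻¹] / [s·A] = kg·s⁻²·A⁻¹
  (d) kg·s⁻²·A⁻¹
  (e) [kg·m²·s⁻³·A⁻¹] / [m²·s⁻¹] = kg·s⁻²·A⁻¹
All reduce to kg·s⁻²·A⁻¹ except (b), which is kg·s⁻².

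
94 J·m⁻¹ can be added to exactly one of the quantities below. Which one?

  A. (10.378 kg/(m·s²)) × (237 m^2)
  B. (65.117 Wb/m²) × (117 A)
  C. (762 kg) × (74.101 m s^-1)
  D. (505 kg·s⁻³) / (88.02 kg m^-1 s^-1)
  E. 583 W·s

A.

Reference: J·m⁻¹ = N·m·m⁻¹ = kg·m·s⁻².
Each option:
  A. [kg·m⁻¹·s⁻²] · [m²] = kg·m·s⁻²  ← same
  B. [kg·s⁻²·A⁻¹] · [A] = kg·s⁻²
  C. [kg] · [m·s⁻¹] = kg·m·s⁻¹
  D. [kg·s⁻³] / [kg·m⁻¹·s⁻¹] = m·s⁻²
  E. W·s = J·s⁻¹·s = kg·m²·s⁻²
Only A. matches kg·m·s⁻².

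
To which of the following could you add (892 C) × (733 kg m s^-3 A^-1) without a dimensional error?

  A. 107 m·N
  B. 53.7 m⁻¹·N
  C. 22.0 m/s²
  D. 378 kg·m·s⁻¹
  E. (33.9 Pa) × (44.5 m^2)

Reference: [s·A] · [kg·m·s⁻³·A⁻¹] = kg·m·s⁻².
Each option:
  A. N·m = kg·m·s⁻²·m = kg·m²·s⁻²
  B. N·m⁻¹ = kg·m·s⁻²·m⁻¹ = kg·s⁻²
  C. m·s⁻²
  D. kg·m·s⁻¹
  E. [kg·m⁻¹·s⁻²] · [m²] = kg·m·s⁻²  ← same
Only E. matches kg·m·s⁻².

E.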